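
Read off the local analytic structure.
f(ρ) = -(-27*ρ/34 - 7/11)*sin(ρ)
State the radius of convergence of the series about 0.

The factor -sin(ρ) is entire and contributes no finite singular point.
The polynomial part has no poles.
No finite singular points: the Taylor series at 0 converges everywhere.

The radius of convergence is infinite.


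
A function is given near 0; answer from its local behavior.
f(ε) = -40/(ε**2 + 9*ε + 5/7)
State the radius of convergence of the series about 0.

Denominator factor (ε**2 + 9*ε + 5/7): discriminant 547/7, real irrational roots -9/2 + (1/14)*sqrt(3829) and -9/2 - (1/14)*sqrt(3829); poles of order 1, moduli 9/2 - (1/14)*sqrt(3829) and 9/2 + (1/14)*sqrt(3829).
The radius of convergence is the smallest modulus among the singular points: 9/2 - (1/14)*sqrt(3829).

The radius of convergence is 9/2 - (1/14)*sqrt(3829).


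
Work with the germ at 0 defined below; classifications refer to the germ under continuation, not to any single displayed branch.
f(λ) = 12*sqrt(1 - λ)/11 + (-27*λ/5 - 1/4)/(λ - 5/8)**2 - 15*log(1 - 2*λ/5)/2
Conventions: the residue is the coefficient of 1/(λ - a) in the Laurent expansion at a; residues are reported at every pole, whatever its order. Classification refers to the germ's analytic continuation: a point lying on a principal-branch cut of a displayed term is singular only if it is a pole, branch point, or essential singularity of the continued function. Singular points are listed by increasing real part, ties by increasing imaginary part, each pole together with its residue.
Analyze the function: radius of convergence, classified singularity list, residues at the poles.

Denominator factor (λ - 5/8)^2: pole of order 2 at 5/8, modulus 5/8.
Branch term (-15/2)*log(1 - λ/(5/2)): its argument vanishes at λ = 5/2, a logarithmic branch point, modulus 5/2.
Branch term (12/11)*sqrt(1 - λ/(1)): its argument vanishes at λ = 1, a square-root branch point, modulus 1.
The radius of convergence is the smallest modulus among the singular points: 5/8.
The branch terms are analytic at 5/8 and contribute nothing to the residue; only the rational part matters.
At the order-2 pole 5/8 set g(λ) = (λ - (5/8))^2*(rational part) = -27*λ/5 - 1/4.
Order-2 pole: residue = g'(a); g'(5/8) = -27/5, so the residue is -27/5.
List the singular points by increasing real part (a conjugate pair: the negative imaginary part first).

Radius of convergence at 0: 5/8.
At 5/8: a pole of order 2; residue -27/5.
At 1: an algebraic (square-root) branch point.
At 5/2: a logarithmic branch point.


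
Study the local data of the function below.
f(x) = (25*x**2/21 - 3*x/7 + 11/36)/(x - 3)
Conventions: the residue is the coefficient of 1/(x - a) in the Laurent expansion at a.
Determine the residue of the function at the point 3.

The residue is 2453/252.

At the order-1 pole 3 set g(x) = (x - (3))*f(x) = 25*x**2/21 - 3*x/7 + 11/36.
Simple pole: residue = g(a) at a = 3, which is 2453/252.


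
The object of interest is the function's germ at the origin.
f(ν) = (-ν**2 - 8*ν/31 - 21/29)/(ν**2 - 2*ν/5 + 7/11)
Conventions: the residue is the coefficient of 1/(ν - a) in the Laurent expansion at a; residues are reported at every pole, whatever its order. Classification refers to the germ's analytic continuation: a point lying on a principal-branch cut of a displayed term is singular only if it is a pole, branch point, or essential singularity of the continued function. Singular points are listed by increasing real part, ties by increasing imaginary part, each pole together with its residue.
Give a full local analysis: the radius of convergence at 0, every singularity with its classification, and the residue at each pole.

Radius of convergence at 0: (1/11)*sqrt(77).
At (1/5) - ((2/55)*sqrt(451))*i: a pole of order 1; residue (-51/155) - ((27119/4054490)*sqrt(451))*i.
At (1/5) + ((2/55)*sqrt(451))*i: a pole of order 1; residue (-51/155) + ((27119/4054490)*sqrt(451))*i.

Denominator factor (ν**2 - 2*ν/5 + 7/11): discriminant -656/275, complex-conjugate roots (1/5) + ((2/55)*sqrt(451))*i and (1/5) - ((2/55)*sqrt(451))*i; poles of order 1, moduli (1/11)*sqrt(77) and (1/11)*sqrt(77).
The radius of convergence is the smallest modulus among the singular points: (1/11)*sqrt(77).
The factor ν**2 - 2*ν/5 + 7/11 splits as (ν - a)(ν - a') with a = (1/5) - ((2/55)*sqrt(451))*i, a' = (1/5) + ((2/55)*sqrt(451))*i. At the order-1 pole a set g(ν) = (ν - a)*f(ν) = [-ν**2 - 8*ν/31 - 21/29] / (ν - a').
Simple pole: residue = g(a) at a = (1/5) - ((2/55)*sqrt(451))*i, which is (-51/155) - ((27119/4054490)*sqrt(451))*i.
The factor ν**2 - 2*ν/5 + 7/11 splits as (ν - a)(ν - a') with a = (1/5) + ((2/55)*sqrt(451))*i, a' = (1/5) - ((2/55)*sqrt(451))*i. At the order-1 pole a set g(ν) = (ν - a)*f(ν) = [-ν**2 - 8*ν/31 - 21/29] / (ν - a').
Simple pole: residue = g(a) at a = (1/5) + ((2/55)*sqrt(451))*i, which is (-51/155) + ((27119/4054490)*sqrt(451))*i.
List the singular points by increasing real part (a conjugate pair: the negative imaginary part first).


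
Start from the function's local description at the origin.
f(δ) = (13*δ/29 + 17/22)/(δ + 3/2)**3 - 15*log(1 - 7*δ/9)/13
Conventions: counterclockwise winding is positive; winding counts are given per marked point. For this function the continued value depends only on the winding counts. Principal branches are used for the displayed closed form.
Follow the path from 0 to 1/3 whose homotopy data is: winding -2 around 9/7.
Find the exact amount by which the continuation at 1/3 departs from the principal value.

Continued minus principal equals (60/13)*pi*i.

The rational part is single-valued and drops out of the difference; each branch term changes only by its own monodromy.
(-15/13)*log(1 - δ/(9/7)): each positive loop around 9/7 adds 2*pi*i to the log, so winding -2 contributes (-15/13)*(-2)*2*pi*i = (60/13)*pi*i.
Summing the contributions at δ = 1/3 gives (60/13)*pi*i.


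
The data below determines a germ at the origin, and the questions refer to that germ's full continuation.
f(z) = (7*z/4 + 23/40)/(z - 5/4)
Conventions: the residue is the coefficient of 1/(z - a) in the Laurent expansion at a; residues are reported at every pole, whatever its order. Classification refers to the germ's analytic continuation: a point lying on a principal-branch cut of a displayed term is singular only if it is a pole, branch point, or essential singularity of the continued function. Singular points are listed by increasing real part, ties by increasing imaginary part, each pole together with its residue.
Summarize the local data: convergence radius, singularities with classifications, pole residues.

Radius of convergence at 0: 5/4.
At 5/4: a pole of order 1; residue 221/80.

Denominator factor (z - 5/4): pole of order 1 at 5/4, modulus 5/4.
The radius of convergence is the smallest modulus among the singular points: 5/4.
At the order-1 pole 5/4 set g(z) = (z - (5/4))*f(z) = 7*z/4 + 23/40.
Simple pole: residue = g(a) at a = 5/4, which is 221/80.


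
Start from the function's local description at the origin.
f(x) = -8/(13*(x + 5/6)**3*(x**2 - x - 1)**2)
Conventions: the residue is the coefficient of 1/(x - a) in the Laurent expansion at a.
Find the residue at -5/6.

The residue is -272471040/1694173.

At the order-3 pole -5/6 set g(x) = (x - (-5/6))^3*f(x) = -8/(13*(x**2 - x - 1)**2).
Order-3 pole: residue = g''(a)/2; g''(-5/6) = -544942080/1694173, so the residue is -272471040/1694173.


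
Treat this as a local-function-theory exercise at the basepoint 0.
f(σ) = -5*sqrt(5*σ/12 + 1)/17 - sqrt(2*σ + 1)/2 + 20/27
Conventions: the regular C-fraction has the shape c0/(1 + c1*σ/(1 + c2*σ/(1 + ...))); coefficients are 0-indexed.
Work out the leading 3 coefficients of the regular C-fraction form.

Taylor coefficients (expand at 0): a_0 = -49/918, a_1 = -229/408, a_2 = 5021/19584.
c0 = a_0 = -49/918. Peel one level at a time: if S = 1 + c*σ/S' with S'(0) = 1, then c is the σ-coefficient of S and S' = c*σ/(S - 1).
S_1 = c0/f = 1 + (-2061/196)*σ + (17728971/153664)*σ^2 + ...; c1 = -2061/196.
S_2 = c1*σ/(S_1 - 1) = 1 + (5909657/538608)*σ + ...; c2 = 5909657/538608.

The regular C-fraction coefficients are [-49/918, -2061/196, 5909657/538608].


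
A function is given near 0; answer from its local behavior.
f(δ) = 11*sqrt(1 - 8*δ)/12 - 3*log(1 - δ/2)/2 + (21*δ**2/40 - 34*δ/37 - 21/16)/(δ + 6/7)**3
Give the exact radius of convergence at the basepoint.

The radius of convergence is 1/8.

Denominator factor (δ + 6/7)^3: pole of order 3 at -6/7, modulus 6/7.
Branch term (-3/2)*log(1 - δ/(2)): its argument vanishes at δ = 2, a logarithmic branch point, modulus 2.
Branch term (11/12)*sqrt(1 - δ/(1/8)): its argument vanishes at δ = 1/8, a square-root branch point, modulus 1/8.
The radius of convergence is the smallest modulus among the singular points: 1/8.


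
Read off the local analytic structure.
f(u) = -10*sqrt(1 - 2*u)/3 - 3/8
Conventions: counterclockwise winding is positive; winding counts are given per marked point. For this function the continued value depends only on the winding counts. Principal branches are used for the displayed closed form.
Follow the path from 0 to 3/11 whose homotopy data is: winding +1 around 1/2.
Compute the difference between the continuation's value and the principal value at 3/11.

Continued minus principal equals (20/33)*sqrt(55).

The rational part is single-valued and drops out of the difference; each branch term changes only by its own monodromy.
(-10/3)*sqrt(1 - u/(1/2)): winding +1 is odd, the square root flips sign, contributing -2*(-10/3)*sqrt(1 - (3/11)/(1/2)) = -2*(-10/3)*sqrt(5/11) = (20/33)*sqrt(55).
Summing the contributions at u = 3/11 gives (20/33)*sqrt(55).


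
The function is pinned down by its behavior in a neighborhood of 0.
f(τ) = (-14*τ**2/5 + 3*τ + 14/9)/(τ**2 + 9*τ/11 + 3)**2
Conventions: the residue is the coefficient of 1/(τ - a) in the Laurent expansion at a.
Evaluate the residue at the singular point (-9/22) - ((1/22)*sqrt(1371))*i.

The factor τ**2 + 9*τ/11 + 3 splits as (τ - a)(τ - a') with a = (-9/22) - ((1/22)*sqrt(1371))*i, a' = (-9/22) + ((1/22)*sqrt(1371))*i. At the order-2 pole a set g(τ) = (τ - a)^2*f(τ) = [-14*τ**2/5 + 3*τ + 14/9] / (τ - a')^2.
Order-2 pole: residue = g'(a); g'((-9/22) - ((1/22)*sqrt(1371))*i) = -((966911/84583845)*sqrt(1371))*i, so the residue is -((966911/84583845)*sqrt(1371))*i.

The residue is -((966911/84583845)*sqrt(1371))*i.


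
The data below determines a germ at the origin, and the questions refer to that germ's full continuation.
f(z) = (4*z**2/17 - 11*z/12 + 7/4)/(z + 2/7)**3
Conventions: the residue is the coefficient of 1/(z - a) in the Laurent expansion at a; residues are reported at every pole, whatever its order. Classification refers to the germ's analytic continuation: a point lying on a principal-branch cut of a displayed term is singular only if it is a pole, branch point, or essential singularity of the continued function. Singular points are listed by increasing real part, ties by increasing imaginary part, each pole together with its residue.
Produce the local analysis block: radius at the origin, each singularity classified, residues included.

Denominator factor (z + 2/7)^3: pole of order 3 at -2/7, modulus 2/7.
The radius of convergence is the smallest modulus among the singular points: 2/7.
At the order-3 pole -2/7 set g(z) = (z - (-2/7))^3*f(z) = 4*z**2/17 - 11*z/12 + 7/4.
Order-3 pole: residue = g''(a)/2; g''(-2/7) = 8/17, so the residue is 4/17.

Radius of convergence at 0: 2/7.
At -2/7: a pole of order 3; residue 4/17.


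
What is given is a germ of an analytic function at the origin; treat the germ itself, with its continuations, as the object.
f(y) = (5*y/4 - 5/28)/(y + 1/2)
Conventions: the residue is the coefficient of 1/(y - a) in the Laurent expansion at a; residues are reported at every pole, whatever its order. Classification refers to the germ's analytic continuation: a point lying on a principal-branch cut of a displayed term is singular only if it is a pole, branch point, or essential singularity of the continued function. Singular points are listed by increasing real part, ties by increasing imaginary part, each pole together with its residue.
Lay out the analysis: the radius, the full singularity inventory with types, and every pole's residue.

Radius of convergence at 0: 1/2.
At -1/2: a pole of order 1; residue -45/56.

Denominator factor (y + 1/2): pole of order 1 at -1/2, modulus 1/2.
The radius of convergence is the smallest modulus among the singular points: 1/2.
At the order-1 pole -1/2 set g(y) = (y - (-1/2))*f(y) = 5*y/4 - 5/28.
Simple pole: residue = g(a) at a = -1/2, which is -45/56.


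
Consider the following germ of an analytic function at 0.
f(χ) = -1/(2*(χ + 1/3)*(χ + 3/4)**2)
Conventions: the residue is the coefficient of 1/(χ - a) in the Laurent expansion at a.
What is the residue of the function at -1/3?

At the order-1 pole -1/3 set g(χ) = (χ - (-1/3))*f(χ) = -1/(2*(χ + 3/4)**2).
Simple pole: residue = g(a) at a = -1/3, which is -72/25.

The residue is -72/25.


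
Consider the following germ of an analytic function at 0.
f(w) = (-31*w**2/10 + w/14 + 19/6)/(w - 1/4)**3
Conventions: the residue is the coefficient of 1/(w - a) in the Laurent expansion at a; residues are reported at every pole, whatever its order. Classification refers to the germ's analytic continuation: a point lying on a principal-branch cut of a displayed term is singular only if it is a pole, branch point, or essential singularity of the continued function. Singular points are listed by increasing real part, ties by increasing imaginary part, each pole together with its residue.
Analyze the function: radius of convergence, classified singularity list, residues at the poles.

Denominator factor (w - 1/4)^3: pole of order 3 at 1/4, modulus 1/4.
The radius of convergence is the smallest modulus among the singular points: 1/4.
At the order-3 pole 1/4 set g(w) = (w - (1/4))^3*f(w) = -31*w**2/10 + w/14 + 19/6.
Order-3 pole: residue = g''(a)/2; g''(1/4) = -31/5, so the residue is -31/10.

Radius of convergence at 0: 1/4.
At 1/4: a pole of order 3; residue -31/10.


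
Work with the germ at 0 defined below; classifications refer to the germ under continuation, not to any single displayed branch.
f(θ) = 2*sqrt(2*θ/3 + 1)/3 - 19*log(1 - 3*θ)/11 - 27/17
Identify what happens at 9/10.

The point is a regular point.

There is no denominator, hence no pole anywhere.
Branch term log(1 - θ/(1/3)): argument at 9/10 is -17/10, nonzero, so 9/10 is not its branch point (a point on a principal cut is still regular for the continued germ).
Branch term sqrt(1 - θ/(-3/2)): argument at 9/10 is 8/5, nonzero, so 9/10 is not its branch point (a point on a principal cut is still regular for the continued germ).
So the germ continues analytically to 9/10.


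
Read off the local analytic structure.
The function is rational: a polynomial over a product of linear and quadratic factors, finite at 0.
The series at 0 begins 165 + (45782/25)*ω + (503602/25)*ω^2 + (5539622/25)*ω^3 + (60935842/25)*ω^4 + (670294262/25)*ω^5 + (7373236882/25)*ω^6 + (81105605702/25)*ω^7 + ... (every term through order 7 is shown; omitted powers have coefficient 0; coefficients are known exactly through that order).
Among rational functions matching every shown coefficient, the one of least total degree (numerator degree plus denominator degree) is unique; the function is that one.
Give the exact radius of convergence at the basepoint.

The radius of convergence is 1/11.

No rational of total degree below 2 reproduces all 8 coefficients; solving the [1/1] Pade equations on them gives f(ω) = (-37*ω/25 - 15)/(ω - 1/11), whose expansion matches every shown term.
Denominator factor (ω - 1/11): pole of order 1 at 1/11, modulus 1/11.
The radius of convergence is the smallest modulus among the singular points: 1/11.


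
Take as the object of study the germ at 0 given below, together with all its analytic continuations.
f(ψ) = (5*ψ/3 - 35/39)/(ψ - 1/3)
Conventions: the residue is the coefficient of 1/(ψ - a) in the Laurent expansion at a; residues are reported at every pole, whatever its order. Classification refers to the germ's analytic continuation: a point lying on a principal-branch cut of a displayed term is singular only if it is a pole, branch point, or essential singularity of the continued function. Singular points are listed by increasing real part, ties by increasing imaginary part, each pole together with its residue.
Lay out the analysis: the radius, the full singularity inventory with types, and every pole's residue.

Denominator factor (ψ - 1/3): pole of order 1 at 1/3, modulus 1/3.
The radius of convergence is the smallest modulus among the singular points: 1/3.
At the order-1 pole 1/3 set g(ψ) = (ψ - (1/3))*f(ψ) = 5*ψ/3 - 35/39.
Simple pole: residue = g(a) at a = 1/3, which is -40/117.

Radius of convergence at 0: 1/3.
At 1/3: a pole of order 1; residue -40/117.


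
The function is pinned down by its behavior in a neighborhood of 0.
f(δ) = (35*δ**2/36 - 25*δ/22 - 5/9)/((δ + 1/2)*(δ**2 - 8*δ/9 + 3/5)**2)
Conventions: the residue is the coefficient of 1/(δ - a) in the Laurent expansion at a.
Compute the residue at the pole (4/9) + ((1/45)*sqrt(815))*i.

The residue is (-91125/1194358) + ((3865080825/126931590808)*sqrt(815))*i.


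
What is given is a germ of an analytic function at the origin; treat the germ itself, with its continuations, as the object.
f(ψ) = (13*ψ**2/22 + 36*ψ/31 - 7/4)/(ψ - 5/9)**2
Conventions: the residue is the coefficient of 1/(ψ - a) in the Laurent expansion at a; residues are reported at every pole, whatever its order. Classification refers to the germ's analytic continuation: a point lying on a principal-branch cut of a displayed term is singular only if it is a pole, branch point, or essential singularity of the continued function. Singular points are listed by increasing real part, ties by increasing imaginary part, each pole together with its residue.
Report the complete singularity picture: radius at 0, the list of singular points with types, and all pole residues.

Radius of convergence at 0: 5/9.
At 5/9: a pole of order 2; residue 5579/3069.

Denominator factor (ψ - 5/9)^2: pole of order 2 at 5/9, modulus 5/9.
The radius of convergence is the smallest modulus among the singular points: 5/9.
At the order-2 pole 5/9 set g(ψ) = (ψ - (5/9))^2*f(ψ) = 13*ψ**2/22 + 36*ψ/31 - 7/4.
Order-2 pole: residue = g'(a); g'(5/9) = 5579/3069, so the residue is 5579/3069.


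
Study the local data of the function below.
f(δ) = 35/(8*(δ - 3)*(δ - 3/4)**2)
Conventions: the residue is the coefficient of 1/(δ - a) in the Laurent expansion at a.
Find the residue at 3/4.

The residue is -70/81.

At the order-2 pole 3/4 set g(δ) = (δ - (3/4))^2*f(δ) = 35/(8*(δ - 3)).
Order-2 pole: residue = g'(a); g'(3/4) = -70/81, so the residue is -70/81.


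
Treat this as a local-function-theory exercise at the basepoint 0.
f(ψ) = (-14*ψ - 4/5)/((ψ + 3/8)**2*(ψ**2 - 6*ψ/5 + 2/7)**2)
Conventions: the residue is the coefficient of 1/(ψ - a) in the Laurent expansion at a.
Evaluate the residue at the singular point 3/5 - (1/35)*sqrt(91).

The residue is -2198712320/581858719 - (96647748960/7564163347)*sqrt(91).

The factor ψ**2 - 6*ψ/5 + 2/7 splits as (ψ - a)(ψ - a') with a = 3/5 - (1/35)*sqrt(91), a' = 3/5 + (1/35)*sqrt(91). At the order-2 pole a set g(ψ) = (ψ - a)^2*f(ψ) = [(-14*ψ - 4/5)/(ψ + 3/8)**2] / (ψ - a')^2.
Order-2 pole: residue = g'(a); g'(3/5 - (1/35)*sqrt(91)) = -2198712320/581858719 - (96647748960/7564163347)*sqrt(91), so the residue is -2198712320/581858719 - (96647748960/7564163347)*sqrt(91).


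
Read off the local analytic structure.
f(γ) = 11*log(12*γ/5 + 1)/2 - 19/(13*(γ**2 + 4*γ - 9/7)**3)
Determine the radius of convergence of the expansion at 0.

Denominator factor (γ**2 + 4*γ - 9/7)^3: discriminant 148/7, real irrational roots -2 + (1/7)*sqrt(259) and -2 - (1/7)*sqrt(259); poles of order 3, moduli -2 + (1/7)*sqrt(259) and 2 + (1/7)*sqrt(259).
Branch term (11/2)*log(1 - γ/(-5/12)): its argument vanishes at γ = -5/12, a logarithmic branch point, modulus 5/12.
The radius of convergence is the smallest modulus among the singular points: -2 + (1/7)*sqrt(259).

The radius of convergence is -2 + (1/7)*sqrt(259).


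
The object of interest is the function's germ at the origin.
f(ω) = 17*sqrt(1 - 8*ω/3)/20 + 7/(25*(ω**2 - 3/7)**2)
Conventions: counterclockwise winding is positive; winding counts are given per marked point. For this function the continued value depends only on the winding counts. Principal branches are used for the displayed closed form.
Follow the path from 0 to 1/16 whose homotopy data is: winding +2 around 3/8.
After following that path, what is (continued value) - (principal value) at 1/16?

The rational part is single-valued and drops out of the difference; each branch term changes only by its own monodromy.
(17/20)*sqrt(1 - ω/(3/8)): winding +2 is even, the square root returns to the same sheet, contribution 0.
Summing the contributions at ω = 1/16 gives 0.

Continued minus principal equals 0.


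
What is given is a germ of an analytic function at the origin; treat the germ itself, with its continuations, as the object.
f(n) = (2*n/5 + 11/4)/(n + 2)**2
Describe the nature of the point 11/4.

Denominator factors: n + 2 = 19/4 at n = 11/4 — none vanishes.
So the germ continues analytically to 11/4.

The point is a regular point.


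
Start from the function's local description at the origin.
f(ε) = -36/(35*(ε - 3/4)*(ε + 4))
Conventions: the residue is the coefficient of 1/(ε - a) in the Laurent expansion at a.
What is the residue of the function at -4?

At the order-1 pole -4 set g(ε) = (ε - (-4))*f(ε) = -36/(35*(ε - 3/4)).
Simple pole: residue = g(a) at a = -4, which is 144/665.

The residue is 144/665.


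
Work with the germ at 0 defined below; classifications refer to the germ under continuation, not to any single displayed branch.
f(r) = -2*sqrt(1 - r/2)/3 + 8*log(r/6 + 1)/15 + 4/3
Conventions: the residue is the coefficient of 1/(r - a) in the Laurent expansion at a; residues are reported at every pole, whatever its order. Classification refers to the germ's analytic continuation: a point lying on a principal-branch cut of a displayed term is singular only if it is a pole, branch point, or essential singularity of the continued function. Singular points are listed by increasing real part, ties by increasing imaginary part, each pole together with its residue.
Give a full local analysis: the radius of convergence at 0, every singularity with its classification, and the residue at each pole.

Branch term (8/15)*log(1 - r/(-6)): its argument vanishes at r = -6, a logarithmic branch point, modulus 6.
Branch term (-2/3)*sqrt(1 - r/(2)): its argument vanishes at r = 2, a square-root branch point, modulus 2.
The radius of convergence is the smallest modulus among the singular points: 2.
List the singular points by increasing real part (a conjugate pair: the negative imaginary part first).

Radius of convergence at 0: 2.
At -6: a logarithmic branch point.
At 2: an algebraic (square-root) branch point.


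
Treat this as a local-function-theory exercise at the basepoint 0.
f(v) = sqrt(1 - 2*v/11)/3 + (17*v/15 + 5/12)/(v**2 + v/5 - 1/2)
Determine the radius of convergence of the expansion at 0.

Denominator factor (v**2 + v/5 - 1/2): discriminant 51/25, real irrational roots -1/10 + (1/10)*sqrt(51) and -1/10 - (1/10)*sqrt(51); poles of order 1, moduli -1/10 + (1/10)*sqrt(51) and 1/10 + (1/10)*sqrt(51).
Branch term (1/3)*sqrt(1 - v/(11/2)): its argument vanishes at v = 11/2, a square-root branch point, modulus 11/2.
The radius of convergence is the smallest modulus among the singular points: -1/10 + (1/10)*sqrt(51).

The radius of convergence is -1/10 + (1/10)*sqrt(51).


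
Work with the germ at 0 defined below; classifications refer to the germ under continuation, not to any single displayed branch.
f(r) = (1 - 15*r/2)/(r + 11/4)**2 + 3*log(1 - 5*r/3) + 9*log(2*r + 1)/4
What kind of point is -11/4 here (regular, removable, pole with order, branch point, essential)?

The point is a pole of order 2.

The denominator factor r + 11/4 vanishes at -11/4 and appears to the power 2; the numerator there equals 173/8, nonzero, and no other factor vanishes.
The branch terms are analytic at this point.
Hence a pole whose order is the multiplicity, 2.


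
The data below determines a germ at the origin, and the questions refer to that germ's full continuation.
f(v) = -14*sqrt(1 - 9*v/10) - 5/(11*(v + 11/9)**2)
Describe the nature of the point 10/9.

The term (-14)*sqrt(1 - v/(10/9)) has argument 1 - 10/9/(10/9) = 0 at 10/9: a square-root (algebraic, two-sheeted) branch point; the remaining terms are analytic or single-valued there.

The point is an algebraic (square-root) branch point.


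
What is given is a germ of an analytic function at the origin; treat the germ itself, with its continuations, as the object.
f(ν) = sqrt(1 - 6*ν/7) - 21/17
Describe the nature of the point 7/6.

The term (1)*sqrt(1 - ν/(7/6)) has argument 1 - 7/6/(7/6) = 0 at 7/6: a square-root (algebraic, two-sheeted) branch point; the remaining terms are analytic or single-valued there.

The point is an algebraic (square-root) branch point.


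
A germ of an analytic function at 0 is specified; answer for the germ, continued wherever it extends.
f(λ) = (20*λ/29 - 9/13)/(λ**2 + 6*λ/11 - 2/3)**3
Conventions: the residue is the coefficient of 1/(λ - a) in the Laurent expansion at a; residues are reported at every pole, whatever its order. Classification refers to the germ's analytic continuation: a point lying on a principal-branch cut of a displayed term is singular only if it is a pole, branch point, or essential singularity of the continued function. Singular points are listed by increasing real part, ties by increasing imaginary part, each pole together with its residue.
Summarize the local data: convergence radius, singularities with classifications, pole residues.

Denominator factor (λ**2 + 6*λ/11 - 2/3)^3: discriminant 1076/363, real irrational roots -3/11 + (1/33)*sqrt(807) and -3/11 - (1/33)*sqrt(807); poles of order 3, moduli -3/11 + (1/33)*sqrt(807) and 3/11 + (1/33)*sqrt(807).
The radius of convergence is the smallest modulus among the singular points: -3/11 + (1/33)*sqrt(807).
The factor λ**2 + 6*λ/11 - 2/3 splits as (λ - a)(λ - a') with a = -3/11 - (1/33)*sqrt(807), a' = -3/11 + (1/33)*sqrt(807). At the order-3 pole a set g(λ) = (λ - a)^3*f(λ) = [20*λ/29 - 9/13] / (λ - a')^3.
Order-3 pole: residue = g''(a)/2; g''(-3/11 - (1/33)*sqrt(807)) = (1443265857/58706768744)*sqrt(807), so the residue is (1443265857/117413537488)*sqrt(807).
The factor λ**2 + 6*λ/11 - 2/3 splits as (λ - a)(λ - a') with a = -3/11 + (1/33)*sqrt(807), a' = -3/11 - (1/33)*sqrt(807). At the order-3 pole a set g(λ) = (λ - a)^3*f(λ) = [20*λ/29 - 9/13] / (λ - a')^3.
Order-3 pole: residue = g''(a)/2; g''(-3/11 + (1/33)*sqrt(807)) = -(1443265857/58706768744)*sqrt(807), so the residue is -(1443265857/117413537488)*sqrt(807).
List the singular points by increasing real part (a conjugate pair: the negative imaginary part first).

Radius of convergence at 0: -3/11 + (1/33)*sqrt(807).
At -3/11 - (1/33)*sqrt(807): a pole of order 3; residue (1443265857/117413537488)*sqrt(807).
At -3/11 + (1/33)*sqrt(807): a pole of order 3; residue -(1443265857/117413537488)*sqrt(807).


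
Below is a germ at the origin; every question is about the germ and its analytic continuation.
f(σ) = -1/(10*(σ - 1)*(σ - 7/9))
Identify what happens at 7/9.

The point is a pole of order 1.

The denominator factor σ - 7/9 vanishes at 7/9 and appears to the power 1; the numerator there equals -1/10, nonzero, and no other factor vanishes.
Hence a pole whose order is the multiplicity, 1.


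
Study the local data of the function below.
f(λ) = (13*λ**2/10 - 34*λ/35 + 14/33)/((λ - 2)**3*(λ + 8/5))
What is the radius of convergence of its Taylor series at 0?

The radius of convergence is 8/5.

Denominator factor (λ - 2)^3: pole of order 3 at 2, modulus 2.
Denominator factor (λ + 8/5): pole of order 1 at -8/5, modulus 8/5.
The radius of convergence is the smallest modulus among the singular points: 8/5.


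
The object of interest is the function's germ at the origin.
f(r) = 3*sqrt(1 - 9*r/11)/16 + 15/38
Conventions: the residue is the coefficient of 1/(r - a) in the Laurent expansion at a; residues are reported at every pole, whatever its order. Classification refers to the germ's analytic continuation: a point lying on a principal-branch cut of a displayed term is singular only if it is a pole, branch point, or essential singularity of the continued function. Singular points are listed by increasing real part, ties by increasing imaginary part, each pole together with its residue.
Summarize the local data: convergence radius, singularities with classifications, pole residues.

Radius of convergence at 0: 11/9.
At 11/9: an algebraic (square-root) branch point.

Branch term (3/16)*sqrt(1 - r/(11/9)): its argument vanishes at r = 11/9, a square-root branch point, modulus 11/9.
The radius of convergence is the smallest modulus among the singular points: 11/9.


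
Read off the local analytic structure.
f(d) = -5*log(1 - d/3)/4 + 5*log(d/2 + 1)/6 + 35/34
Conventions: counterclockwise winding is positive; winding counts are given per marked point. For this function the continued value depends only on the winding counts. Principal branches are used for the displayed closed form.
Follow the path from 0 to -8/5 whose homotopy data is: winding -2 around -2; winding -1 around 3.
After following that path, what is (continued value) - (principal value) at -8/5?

The rational part is single-valued and drops out of the difference; each branch term changes only by its own monodromy.
(5/6)*log(1 - d/(-2)): each positive loop around -2 adds 2*pi*i to the log, so winding -2 contributes (5/6)*(-2)*2*pi*i = -(10/3)*pi*i.
(-5/4)*log(1 - d/(3)): each positive loop around 3 adds 2*pi*i to the log, so winding -1 contributes (-5/4)*(-1)*2*pi*i = (5/2)*pi*i.
Summing the contributions at d = -8/5 gives -(5/6)*pi*i.

Continued minus principal equals -(5/6)*pi*i.


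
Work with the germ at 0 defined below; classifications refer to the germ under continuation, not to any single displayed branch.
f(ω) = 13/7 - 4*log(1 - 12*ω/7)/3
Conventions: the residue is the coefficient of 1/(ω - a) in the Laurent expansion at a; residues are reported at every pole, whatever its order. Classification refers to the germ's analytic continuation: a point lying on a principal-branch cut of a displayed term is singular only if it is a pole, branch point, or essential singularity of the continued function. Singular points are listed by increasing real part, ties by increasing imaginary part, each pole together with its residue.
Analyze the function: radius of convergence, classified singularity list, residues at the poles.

Branch term (-4/3)*log(1 - ω/(7/12)): its argument vanishes at ω = 7/12, a logarithmic branch point, modulus 7/12.
The radius of convergence is the smallest modulus among the singular points: 7/12.

Radius of convergence at 0: 7/12.
At 7/12: a logarithmic branch point.


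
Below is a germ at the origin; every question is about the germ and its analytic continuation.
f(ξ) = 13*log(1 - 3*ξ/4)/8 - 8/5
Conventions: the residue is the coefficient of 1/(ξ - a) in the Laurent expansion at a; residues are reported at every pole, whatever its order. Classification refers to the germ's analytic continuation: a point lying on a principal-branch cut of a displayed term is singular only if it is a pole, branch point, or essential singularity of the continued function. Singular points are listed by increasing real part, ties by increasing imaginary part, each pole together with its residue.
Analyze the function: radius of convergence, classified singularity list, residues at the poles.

Branch term (13/8)*log(1 - ξ/(4/3)): its argument vanishes at ξ = 4/3, a logarithmic branch point, modulus 4/3.
The radius of convergence is the smallest modulus among the singular points: 4/3.

Radius of convergence at 0: 4/3.
At 4/3: a logarithmic branch point.


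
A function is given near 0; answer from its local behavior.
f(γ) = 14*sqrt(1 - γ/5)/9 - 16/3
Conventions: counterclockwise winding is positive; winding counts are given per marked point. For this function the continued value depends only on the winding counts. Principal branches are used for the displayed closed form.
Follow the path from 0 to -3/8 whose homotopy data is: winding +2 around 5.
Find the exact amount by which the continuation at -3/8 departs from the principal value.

The rational part is single-valued and drops out of the difference; each branch term changes only by its own monodromy.
(14/9)*sqrt(1 - γ/(5)): winding +2 is even, the square root returns to the same sheet, contribution 0.
Summing the contributions at γ = -3/8 gives 0.

Continued minus principal equals 0.


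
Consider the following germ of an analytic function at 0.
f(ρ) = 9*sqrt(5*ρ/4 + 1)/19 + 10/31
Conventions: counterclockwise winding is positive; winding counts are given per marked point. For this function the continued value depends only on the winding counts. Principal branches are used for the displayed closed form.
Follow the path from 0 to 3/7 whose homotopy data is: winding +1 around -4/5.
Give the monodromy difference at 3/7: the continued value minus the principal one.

The rational part is single-valued and drops out of the difference; each branch term changes only by its own monodromy.
(9/19)*sqrt(1 - ρ/(-4/5)): winding +1 is odd, the square root flips sign, contributing -2*(9/19)*sqrt(1 - (3/7)/(-4/5)) = -2*(9/19)*sqrt(43/28) = -(9/133)*sqrt(301).
Summing the contributions at ρ = 3/7 gives -(9/133)*sqrt(301).

Continued minus principal equals -(9/133)*sqrt(301).


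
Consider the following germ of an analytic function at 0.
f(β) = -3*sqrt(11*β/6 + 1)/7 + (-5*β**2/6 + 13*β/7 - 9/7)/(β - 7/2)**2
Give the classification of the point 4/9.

Denominator factors: β - 7/2 = -55/18 at β = 4/9 — none vanishes.
Branch term sqrt(1 - β/(-6/11)): argument at 4/9 is 49/27, nonzero, so 4/9 is not its branch point (a point on a principal cut is still regular for the continued germ).
So the germ continues analytically to 4/9.

The point is a regular point.


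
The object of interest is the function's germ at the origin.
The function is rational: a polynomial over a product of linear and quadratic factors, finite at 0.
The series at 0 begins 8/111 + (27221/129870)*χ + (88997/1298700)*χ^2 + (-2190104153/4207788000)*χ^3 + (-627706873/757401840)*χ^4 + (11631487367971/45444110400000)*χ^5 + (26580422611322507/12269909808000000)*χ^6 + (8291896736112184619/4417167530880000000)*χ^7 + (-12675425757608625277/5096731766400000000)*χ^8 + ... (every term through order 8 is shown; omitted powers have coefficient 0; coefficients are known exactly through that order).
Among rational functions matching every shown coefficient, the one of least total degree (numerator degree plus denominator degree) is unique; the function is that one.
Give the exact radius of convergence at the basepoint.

The radius of convergence is (1/5)*sqrt(15).

No rational of total degree below 7 reproduces all 9 coefficients; solving the [1/6] Pade equations on them gives f(χ) = (23*χ/26 + 24/37)/((χ + 5)**2*(χ**2 - 7*χ/12 + 3/5)**2), whose expansion matches every shown term.
Denominator factor (χ**2 - 7*χ/12 + 3/5)^2: discriminant -1483/720, complex-conjugate roots (7/24) + ((1/120)*sqrt(7415))*i and (7/24) - ((1/120)*sqrt(7415))*i; poles of order 2, moduli (1/5)*sqrt(15) and (1/5)*sqrt(15).
Denominator factor (χ + 5)^2: pole of order 2 at -5, modulus 5.
The radius of convergence is the smallest modulus among the singular points: (1/5)*sqrt(15).


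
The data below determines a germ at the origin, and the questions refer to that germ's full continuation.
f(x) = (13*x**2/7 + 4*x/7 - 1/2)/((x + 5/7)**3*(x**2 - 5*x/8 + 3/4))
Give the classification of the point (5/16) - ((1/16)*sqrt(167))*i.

The denominator factor x**2 - 5*x/8 + 3/4 vanishes at (5/16) - ((1/16)*sqrt(167))*i and appears to the power 1; the numerator there equals (-173/128) - ((97/896)*sqrt(167))*i, nonzero, and no other factor vanishes.
Hence a pole whose order is the multiplicity, 1.

The point is a pole of order 1.


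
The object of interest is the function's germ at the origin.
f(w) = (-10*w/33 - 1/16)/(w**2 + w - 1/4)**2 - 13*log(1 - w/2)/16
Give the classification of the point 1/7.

The point is a regular point.

Denominator factors: w**2 + w - 1/4 = -17/196 at w = 1/7 — none vanishes.
Branch term log(1 - w/(2)): argument at 1/7 is 13/14, nonzero, so 1/7 is not its branch point (a point on a principal cut is still regular for the continued germ).
So the germ continues analytically to 1/7.


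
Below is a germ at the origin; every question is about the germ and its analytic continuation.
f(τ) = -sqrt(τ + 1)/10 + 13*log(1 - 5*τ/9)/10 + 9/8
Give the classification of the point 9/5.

The term (13/10)*log(1 - τ/(9/5)) has argument 1 - 9/5/(9/5) = 0 at 9/5: a logarithmic (infinitely-sheeted) branch point; the remaining terms are analytic or single-valued there.

The point is a logarithmic branch point.


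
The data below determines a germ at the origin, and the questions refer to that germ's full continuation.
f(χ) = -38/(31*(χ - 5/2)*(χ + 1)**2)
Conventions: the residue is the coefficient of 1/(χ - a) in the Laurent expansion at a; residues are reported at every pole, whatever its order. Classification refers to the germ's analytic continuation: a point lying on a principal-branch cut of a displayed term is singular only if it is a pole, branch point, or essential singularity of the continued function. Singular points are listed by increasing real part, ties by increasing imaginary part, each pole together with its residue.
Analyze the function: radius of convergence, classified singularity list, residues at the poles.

Radius of convergence at 0: 1.
At -1: a pole of order 2; residue 152/1519.
At 5/2: a pole of order 1; residue -152/1519.

Denominator factor (χ + 1)^2: pole of order 2 at -1, modulus 1.
Denominator factor (χ - 5/2): pole of order 1 at 5/2, modulus 5/2.
The radius of convergence is the smallest modulus among the singular points: 1.
At the order-2 pole -1 set g(χ) = (χ - (-1))^2*f(χ) = -38/(31*(χ - 5/2)).
Order-2 pole: residue = g'(a); g'(-1) = 152/1519, so the residue is 152/1519.
At the order-1 pole 5/2 set g(χ) = (χ - (5/2))*f(χ) = -38/(31*(χ + 1)**2).
Simple pole: residue = g(a) at a = 5/2, which is -152/1519.
List the singular points by increasing real part (a conjugate pair: the negative imaginary part first).


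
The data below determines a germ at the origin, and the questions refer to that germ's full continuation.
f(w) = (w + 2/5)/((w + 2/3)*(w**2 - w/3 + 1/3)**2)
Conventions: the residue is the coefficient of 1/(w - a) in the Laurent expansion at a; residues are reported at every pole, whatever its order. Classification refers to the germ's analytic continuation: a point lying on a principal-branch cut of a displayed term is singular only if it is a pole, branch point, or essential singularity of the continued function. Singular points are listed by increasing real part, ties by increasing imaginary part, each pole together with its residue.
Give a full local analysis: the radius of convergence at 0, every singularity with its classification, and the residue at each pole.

Radius of convergence at 0: (1/3)*sqrt(3).
At -2/3: a pole of order 1; residue -4/15.
At (1/6) - ((1/6)*sqrt(11))*i: a pole of order 2; residue (2/15) + ((104/363)*sqrt(11))*i.
At (1/6) + ((1/6)*sqrt(11))*i: a pole of order 2; residue (2/15) - ((104/363)*sqrt(11))*i.


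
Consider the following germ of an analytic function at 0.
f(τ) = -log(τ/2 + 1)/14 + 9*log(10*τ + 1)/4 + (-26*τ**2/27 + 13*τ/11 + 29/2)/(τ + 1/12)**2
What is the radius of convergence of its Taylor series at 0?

Denominator factor (τ + 1/12)^2: pole of order 2 at -1/12, modulus 1/12.
Branch term (-1/14)*log(1 - τ/(-2)): its argument vanishes at τ = -2, a logarithmic branch point, modulus 2.
Branch term (9/4)*log(1 - τ/(-1/10)): its argument vanishes at τ = -1/10, a logarithmic branch point, modulus 1/10.
The radius of convergence is the smallest modulus among the singular points: 1/12.

The radius of convergence is 1/12.
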